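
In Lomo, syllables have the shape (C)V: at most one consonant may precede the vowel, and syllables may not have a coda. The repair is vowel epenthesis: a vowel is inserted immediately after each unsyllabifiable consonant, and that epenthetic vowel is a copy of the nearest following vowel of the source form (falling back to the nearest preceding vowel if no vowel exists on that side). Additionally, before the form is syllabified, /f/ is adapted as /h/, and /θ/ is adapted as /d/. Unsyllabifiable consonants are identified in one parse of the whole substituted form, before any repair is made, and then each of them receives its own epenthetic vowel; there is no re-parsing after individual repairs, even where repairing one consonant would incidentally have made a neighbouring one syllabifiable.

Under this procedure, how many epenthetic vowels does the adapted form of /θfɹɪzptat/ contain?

After substitution the input is /dhɹɪzptat/.
The unsyllabifiable consonants are /d/, /h/, /z/, /p/, /t/; each receives one epenthetic vowel.

5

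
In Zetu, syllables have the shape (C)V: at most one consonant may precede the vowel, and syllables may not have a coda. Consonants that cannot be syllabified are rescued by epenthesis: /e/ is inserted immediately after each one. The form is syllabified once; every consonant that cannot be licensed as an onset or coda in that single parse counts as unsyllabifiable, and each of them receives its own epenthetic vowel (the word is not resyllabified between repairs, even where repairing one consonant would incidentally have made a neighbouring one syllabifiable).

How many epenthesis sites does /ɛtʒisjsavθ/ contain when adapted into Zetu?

5

The unsyllabifiable consonants are /t/, /s/, /j/, /v/, /θ/; each receives one epenthetic vowel.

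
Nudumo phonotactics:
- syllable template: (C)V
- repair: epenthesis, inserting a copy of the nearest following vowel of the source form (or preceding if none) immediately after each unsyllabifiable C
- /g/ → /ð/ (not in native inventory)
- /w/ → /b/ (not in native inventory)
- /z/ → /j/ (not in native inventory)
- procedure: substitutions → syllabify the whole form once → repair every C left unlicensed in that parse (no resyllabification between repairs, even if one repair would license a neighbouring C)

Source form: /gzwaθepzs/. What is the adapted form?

Substitution: /g/ → /ð/, /z/ → /j/, /w/ → /b/, giving /ðjbaθepjs/.
The consonants /ð/, /j/, /p/, /j/, /s/ cannot be parsed into a legal (C)V syllable (no codas are permitted; onsets are limited to one consonant).
Each unlicensed consonant becomes the onset of a new syllable: /ð/ → /ða/, /j/ → /ja/, /p/ → /pe/, /j/ → /je/, /s/ → /se/.

ðajabaθepejese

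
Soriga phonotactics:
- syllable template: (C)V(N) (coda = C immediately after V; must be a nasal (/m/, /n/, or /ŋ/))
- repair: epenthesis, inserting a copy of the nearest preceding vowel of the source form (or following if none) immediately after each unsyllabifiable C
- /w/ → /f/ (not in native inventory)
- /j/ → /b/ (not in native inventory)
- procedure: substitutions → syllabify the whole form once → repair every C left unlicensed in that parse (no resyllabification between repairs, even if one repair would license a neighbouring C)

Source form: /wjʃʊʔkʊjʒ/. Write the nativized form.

fʊbʊʃʊʔʊkʊbʊʒʊ

Substitution: /w/ → /f/, /j/ → /b/, giving /fbʃʊʔkʊbʒ/.
Under (C)V(N), the unsyllabifiable consonants are /f/, /b/, /ʔ/, /b/, /ʒ/ (only a nasal (/m/, /n/, or /ŋ/) is licensed in coda position; onsets are limited to one consonant).
Inserting the epenthetic vowel yields /f/ → /fʊ/, /b/ → /bʊ/, /ʔ/ → /ʔʊ/, /b/ → /bʊ/, /ʒ/ → /ʒʊ/.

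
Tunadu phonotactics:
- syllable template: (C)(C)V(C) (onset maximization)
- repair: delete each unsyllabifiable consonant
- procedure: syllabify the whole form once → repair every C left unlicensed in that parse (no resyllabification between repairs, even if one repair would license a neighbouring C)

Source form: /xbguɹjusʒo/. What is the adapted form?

bguɹjusʒo

Syllabifying with onset maximization leaves /x/ stranded (at most one coda consonant is licensed; onsets may contain at most 2 consonants).
Deletion applies to /x/.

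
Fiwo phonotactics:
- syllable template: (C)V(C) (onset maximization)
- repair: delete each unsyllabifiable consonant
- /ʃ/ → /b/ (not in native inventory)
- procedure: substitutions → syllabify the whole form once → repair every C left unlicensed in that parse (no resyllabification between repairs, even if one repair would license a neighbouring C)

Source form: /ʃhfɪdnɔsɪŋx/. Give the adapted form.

fɪdnɔsɪŋ

Substitution: /ʃ/ → /b/, giving /bhfɪdnɔsɪŋx/.
The consonants /b/, /h/, /x/ cannot be parsed into a legal (C)V(C) syllable (at most one coda consonant is licensed; onsets are limited to one consonant).
Deleting the stranded consonants removes /b/, /h/, /x/.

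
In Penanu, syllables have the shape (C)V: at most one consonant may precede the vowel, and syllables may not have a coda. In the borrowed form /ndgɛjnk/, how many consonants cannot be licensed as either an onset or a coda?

5

The consonants /n/, /d/, /j/, /n/, /k/ cannot be parsed into a legal (C)V syllable (no codas are permitted; onsets are limited to one consonant).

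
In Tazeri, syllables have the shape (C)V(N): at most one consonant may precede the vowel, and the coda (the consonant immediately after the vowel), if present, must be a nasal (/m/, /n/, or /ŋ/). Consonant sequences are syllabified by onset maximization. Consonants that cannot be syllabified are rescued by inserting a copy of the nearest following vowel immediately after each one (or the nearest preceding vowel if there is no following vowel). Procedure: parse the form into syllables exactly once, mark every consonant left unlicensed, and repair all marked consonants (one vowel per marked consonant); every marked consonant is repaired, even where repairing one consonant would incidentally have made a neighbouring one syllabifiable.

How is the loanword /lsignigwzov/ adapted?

lisiginigowozovo

Under (C)V(N), the unsyllabifiable consonants are /l/, /g/, /g/, /w/, /v/ (only a nasal (/m/, /n/, or /ŋ/) is licensed in coda position; onsets are limited to one consonant).
Epenthesis after each stranded consonant: /l/ → /li/, /g/ → /gi/, /g/ → /go/, /w/ → /wo/, /v/ → /vo/.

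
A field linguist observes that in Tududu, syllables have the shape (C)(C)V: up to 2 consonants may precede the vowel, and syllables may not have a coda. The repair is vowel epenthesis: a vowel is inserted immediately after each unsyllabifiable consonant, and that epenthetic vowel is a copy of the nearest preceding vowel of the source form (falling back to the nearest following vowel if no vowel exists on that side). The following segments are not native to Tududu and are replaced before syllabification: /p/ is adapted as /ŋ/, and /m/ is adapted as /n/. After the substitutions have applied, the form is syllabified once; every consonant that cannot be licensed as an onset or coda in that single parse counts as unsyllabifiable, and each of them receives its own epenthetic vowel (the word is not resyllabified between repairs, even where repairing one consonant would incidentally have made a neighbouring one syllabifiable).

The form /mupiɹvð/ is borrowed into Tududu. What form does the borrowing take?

nuŋiɹiviði

Substitution: /m/ → /n/, /p/ → /ŋ/, giving /nuŋiɹvð/.
Syllabifying with onset maximization leaves /ɹ/, /v/, /ð/ stranded (no codas are permitted; onsets may contain at most 2 consonants).
Epenthesis after each stranded consonant: /ɹ/ → /ɹi/, /v/ → /vi/, /ð/ → /ði/.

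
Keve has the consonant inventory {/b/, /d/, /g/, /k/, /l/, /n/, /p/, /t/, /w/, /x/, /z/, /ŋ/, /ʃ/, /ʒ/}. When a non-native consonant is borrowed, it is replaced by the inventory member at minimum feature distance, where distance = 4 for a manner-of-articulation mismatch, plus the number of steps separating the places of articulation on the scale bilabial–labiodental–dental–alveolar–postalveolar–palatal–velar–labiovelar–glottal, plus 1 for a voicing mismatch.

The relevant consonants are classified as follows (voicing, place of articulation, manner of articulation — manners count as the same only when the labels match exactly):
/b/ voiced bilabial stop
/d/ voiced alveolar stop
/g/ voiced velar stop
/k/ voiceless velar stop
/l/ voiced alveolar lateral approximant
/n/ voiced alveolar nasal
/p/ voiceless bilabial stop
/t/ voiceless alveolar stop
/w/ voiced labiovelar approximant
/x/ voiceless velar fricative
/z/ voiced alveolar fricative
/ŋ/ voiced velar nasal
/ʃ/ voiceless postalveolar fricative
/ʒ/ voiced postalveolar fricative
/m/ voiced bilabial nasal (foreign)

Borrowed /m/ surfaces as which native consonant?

n

/n/ is closest: same manner (nasal), place distance 3 (bilabial→alveolar), same voicing; total 3. Next closest is /b/ at distance 4.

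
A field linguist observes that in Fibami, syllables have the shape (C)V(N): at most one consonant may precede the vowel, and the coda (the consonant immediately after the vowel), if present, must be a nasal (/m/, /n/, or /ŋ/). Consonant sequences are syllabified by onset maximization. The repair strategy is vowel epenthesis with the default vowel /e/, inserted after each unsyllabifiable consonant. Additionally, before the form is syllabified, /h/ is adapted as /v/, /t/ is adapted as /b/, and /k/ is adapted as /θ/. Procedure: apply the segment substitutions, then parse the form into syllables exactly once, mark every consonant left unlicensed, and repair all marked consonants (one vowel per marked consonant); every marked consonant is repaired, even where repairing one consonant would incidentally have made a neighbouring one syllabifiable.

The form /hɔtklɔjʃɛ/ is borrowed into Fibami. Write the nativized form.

Substitution: /h/ → /v/, /t/ → /b/, /k/ → /θ/, giving /vɔbθlɔjʃɛ/.
The consonants /b/, /θ/, /j/ cannot be parsed into a legal (C)V(N) syllable (only a nasal (/m/, /n/, or /ŋ/) is licensed in coda position; onsets are limited to one consonant).
Epenthesis after each stranded consonant: /b/ → /be/, /θ/ → /θe/, /j/ → /je/.

vɔbeθelɔjeʃɛ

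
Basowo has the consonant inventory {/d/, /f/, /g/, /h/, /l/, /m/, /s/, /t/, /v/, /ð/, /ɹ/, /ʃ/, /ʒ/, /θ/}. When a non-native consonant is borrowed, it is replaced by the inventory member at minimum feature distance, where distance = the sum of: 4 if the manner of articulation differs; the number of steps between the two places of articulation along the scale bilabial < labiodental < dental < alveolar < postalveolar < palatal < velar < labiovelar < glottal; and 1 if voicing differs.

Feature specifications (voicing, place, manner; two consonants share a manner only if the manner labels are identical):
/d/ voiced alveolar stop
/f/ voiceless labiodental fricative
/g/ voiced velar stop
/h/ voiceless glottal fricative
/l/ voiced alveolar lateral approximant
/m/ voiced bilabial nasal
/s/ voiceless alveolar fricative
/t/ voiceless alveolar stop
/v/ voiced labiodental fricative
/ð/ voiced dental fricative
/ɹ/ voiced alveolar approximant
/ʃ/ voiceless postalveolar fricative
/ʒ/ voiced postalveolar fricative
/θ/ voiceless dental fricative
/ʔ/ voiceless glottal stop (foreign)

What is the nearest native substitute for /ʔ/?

/g/ is closest: same manner (stop), place distance 2 (glottal→velar), voicing differs (+1); total 3. Next closest is /h/ at distance 4.

g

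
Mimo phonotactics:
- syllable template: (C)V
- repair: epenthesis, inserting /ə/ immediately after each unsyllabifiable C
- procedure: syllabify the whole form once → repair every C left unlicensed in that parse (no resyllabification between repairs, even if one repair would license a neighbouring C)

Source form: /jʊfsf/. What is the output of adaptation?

jʊfəsəfə

Syllabifying with onset maximization leaves /f/, /s/, /f/ stranded (no codas are permitted; onsets are limited to one consonant).
Epenthesis after each stranded consonant: /f/ → /fə/, /s/ → /sə/, /f/ → /fə/.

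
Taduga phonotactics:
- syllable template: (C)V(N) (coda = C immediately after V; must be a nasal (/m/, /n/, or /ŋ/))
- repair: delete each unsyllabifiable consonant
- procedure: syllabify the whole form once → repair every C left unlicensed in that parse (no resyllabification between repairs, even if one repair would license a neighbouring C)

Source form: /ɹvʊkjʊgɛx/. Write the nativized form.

The consonants /ɹ/, /k/, /x/ cannot be parsed into a legal (C)V(N) syllable (only a nasal (/m/, /n/, or /ŋ/) is licensed in coda position; onsets are limited to one consonant).
Deleting the stranded consonants removes /ɹ/, /k/, /x/.

vʊjʊgɛ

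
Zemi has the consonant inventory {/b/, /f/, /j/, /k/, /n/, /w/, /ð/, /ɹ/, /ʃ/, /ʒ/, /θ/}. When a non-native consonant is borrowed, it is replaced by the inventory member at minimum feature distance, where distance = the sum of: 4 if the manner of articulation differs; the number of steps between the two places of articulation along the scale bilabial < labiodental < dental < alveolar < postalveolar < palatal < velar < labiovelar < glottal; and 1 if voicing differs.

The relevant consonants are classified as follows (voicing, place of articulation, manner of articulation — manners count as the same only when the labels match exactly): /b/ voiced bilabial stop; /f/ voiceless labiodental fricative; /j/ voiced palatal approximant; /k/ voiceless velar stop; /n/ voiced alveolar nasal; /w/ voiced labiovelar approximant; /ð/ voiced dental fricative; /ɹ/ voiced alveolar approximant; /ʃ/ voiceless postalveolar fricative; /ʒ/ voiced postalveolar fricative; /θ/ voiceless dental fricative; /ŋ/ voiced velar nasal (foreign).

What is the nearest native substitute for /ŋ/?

/n/ is closest: same manner (nasal), place distance 3 (velar→alveolar), same voicing; total 3. Next closest is /j/ at distance 5.

n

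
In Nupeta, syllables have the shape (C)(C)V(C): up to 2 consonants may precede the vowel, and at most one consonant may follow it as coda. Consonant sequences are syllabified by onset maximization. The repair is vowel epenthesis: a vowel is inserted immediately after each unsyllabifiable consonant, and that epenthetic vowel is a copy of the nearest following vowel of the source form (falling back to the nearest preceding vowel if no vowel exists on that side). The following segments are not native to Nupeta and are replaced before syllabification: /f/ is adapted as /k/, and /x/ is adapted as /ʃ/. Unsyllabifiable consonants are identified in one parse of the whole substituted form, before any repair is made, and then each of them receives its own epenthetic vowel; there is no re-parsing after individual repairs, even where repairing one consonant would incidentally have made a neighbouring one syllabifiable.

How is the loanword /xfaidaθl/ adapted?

ʃkaidaθla

Substitution: /x/ → /ʃ/, /f/ → /k/, giving /ʃkaidaθl/.
Under (C)(C)V(C), the unsyllabifiable consonants are /l/ (at most one coda consonant is licensed; onsets may contain at most 2 consonants).
Inserting the epenthetic vowel yields /l/ → /la/.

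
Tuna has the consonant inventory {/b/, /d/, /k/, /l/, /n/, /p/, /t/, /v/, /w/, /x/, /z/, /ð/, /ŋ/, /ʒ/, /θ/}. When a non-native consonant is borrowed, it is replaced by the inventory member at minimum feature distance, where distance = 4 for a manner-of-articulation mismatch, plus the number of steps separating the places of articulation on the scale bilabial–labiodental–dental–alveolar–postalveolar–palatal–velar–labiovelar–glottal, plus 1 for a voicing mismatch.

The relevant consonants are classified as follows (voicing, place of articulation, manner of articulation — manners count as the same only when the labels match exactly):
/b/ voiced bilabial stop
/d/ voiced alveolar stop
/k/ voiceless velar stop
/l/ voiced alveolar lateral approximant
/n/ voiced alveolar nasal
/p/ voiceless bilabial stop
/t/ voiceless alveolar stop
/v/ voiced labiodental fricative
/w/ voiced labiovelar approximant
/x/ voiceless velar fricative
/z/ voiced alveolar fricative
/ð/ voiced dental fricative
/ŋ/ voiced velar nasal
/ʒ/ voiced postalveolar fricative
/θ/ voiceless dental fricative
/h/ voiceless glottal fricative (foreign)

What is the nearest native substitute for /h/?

/x/ is closest: same manner (fricative), place distance 2 (glottal→velar), same voicing; total 2. Next closest is /ʒ/ at distance 5.

x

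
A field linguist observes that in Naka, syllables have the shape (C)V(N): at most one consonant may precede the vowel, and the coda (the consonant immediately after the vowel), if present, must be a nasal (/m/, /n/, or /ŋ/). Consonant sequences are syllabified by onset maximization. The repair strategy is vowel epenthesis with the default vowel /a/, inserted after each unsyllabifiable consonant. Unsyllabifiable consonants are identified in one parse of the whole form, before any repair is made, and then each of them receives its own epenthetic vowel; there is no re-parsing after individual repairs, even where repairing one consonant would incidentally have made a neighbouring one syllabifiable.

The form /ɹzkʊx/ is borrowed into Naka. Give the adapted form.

ɹazakʊxa

The consonants /ɹ/, /z/, /x/ cannot be parsed into a legal (C)V(N) syllable (only a nasal (/m/, /n/, or /ŋ/) is licensed in coda position; onsets are limited to one consonant).
Epenthesis after each stranded consonant: /ɹ/ → /ɹa/, /z/ → /za/, /x/ → /xa/.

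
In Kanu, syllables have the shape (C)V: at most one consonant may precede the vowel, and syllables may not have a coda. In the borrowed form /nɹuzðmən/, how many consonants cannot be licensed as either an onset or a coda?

The consonants /n/, /z/, /ð/, /n/ cannot be parsed into a legal (C)V syllable (no codas are permitted; onsets are limited to one consonant).

4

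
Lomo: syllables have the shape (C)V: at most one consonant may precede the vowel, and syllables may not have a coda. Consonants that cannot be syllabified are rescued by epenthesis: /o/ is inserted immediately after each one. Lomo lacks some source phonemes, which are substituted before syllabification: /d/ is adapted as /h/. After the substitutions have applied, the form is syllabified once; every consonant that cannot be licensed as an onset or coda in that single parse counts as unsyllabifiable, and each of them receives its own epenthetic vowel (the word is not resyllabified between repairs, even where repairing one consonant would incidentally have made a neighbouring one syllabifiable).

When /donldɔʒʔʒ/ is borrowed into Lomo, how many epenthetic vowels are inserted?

5

After substitution the input is /honlhɔʒʔʒ/.
The unsyllabifiable consonants are /n/, /l/, /ʒ/, /ʔ/, /ʒ/; each receives one epenthetic vowel.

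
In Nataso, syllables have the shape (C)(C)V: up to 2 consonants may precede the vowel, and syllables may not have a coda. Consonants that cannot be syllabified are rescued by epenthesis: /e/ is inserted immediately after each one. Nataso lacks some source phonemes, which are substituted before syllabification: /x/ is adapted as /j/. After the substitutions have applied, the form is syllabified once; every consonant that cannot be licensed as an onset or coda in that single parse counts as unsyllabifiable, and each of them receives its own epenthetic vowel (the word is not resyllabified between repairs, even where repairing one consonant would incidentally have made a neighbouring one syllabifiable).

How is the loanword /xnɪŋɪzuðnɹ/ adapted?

jnɪŋɪzuðeneɹe

Substitution: /x/ → /j/, giving /jnɪŋɪzuðnɹ/.
The consonants /ð/, /n/, /ɹ/ cannot be parsed into a legal (C)(C)V syllable (no codas are permitted; onsets may contain at most 2 consonants).
Each unlicensed consonant becomes the onset of a new syllable: /ð/ → /ðe/, /n/ → /ne/, /ɹ/ → /ɹe/.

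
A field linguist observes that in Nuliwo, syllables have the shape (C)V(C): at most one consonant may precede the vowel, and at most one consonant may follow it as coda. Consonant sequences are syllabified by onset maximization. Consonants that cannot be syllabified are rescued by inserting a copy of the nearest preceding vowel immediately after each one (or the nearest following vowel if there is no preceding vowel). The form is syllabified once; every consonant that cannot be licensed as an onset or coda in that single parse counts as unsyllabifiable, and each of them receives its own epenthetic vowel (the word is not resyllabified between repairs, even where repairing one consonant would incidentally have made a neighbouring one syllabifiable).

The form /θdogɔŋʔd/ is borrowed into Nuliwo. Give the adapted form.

Under (C)V(C), the unsyllabifiable consonants are /θ/, /ʔ/, /d/ (at most one coda consonant is licensed; onsets are limited to one consonant).
Each unlicensed consonant becomes the onset of a new syllable: /θ/ → /θo/, /ʔ/ → /ʔɔ/, /d/ → /dɔ/.

θodogɔŋʔɔdɔ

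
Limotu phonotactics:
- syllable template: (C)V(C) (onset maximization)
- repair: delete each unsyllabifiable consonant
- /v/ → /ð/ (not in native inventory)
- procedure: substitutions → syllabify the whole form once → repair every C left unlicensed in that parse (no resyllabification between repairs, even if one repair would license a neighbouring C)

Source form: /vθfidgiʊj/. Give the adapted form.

fidgiʊj

Substitution: /v/ → /ð/, giving /ðθfidgiʊj/.
Under (C)V(C), the unsyllabifiable consonants are /ð/, /θ/ (at most one coda consonant is licensed; onsets are limited to one consonant).
Each unlicensed consonant is deleted: /ð/, /θ/.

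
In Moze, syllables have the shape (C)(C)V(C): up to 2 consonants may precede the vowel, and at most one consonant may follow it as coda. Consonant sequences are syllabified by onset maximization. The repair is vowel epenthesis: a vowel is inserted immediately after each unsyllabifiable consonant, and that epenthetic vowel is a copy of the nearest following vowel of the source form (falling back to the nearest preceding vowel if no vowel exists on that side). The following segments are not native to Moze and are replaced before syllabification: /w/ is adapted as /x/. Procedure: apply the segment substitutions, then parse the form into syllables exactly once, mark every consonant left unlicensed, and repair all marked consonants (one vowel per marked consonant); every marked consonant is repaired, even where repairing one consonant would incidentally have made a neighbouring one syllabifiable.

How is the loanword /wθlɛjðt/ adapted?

Substitution: /w/ → /x/, giving /xθlɛjðt/.
Syllabifying with onset maximization leaves /x/, /ð/, /t/ stranded (at most one coda consonant is licensed; onsets may contain at most 2 consonants).
Each unlicensed consonant becomes the onset of a new syllable: /x/ → /xɛ/, /ð/ → /ðɛ/, /t/ → /tɛ/.

xɛθlɛjðɛtɛ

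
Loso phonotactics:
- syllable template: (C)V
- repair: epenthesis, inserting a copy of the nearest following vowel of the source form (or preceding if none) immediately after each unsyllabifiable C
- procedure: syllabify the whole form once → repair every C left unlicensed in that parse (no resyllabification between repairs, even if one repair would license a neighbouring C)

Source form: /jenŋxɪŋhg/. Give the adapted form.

jenɪŋɪxɪŋɪhɪgɪ

Syllabifying with onset maximization leaves /n/, /ŋ/, /ŋ/, /h/, /g/ stranded (no codas are permitted; onsets are limited to one consonant).
Epenthesis after each stranded consonant: /n/ → /nɪ/, /ŋ/ → /ŋɪ/, /ŋ/ → /ŋɪ/, /h/ → /hɪ/, /g/ → /gɪ/.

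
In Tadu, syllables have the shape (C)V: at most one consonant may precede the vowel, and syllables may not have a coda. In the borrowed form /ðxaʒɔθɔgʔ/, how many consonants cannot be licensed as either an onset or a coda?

3

The consonants /ð/, /g/, /ʔ/ cannot be parsed into a legal (C)V syllable (no codas are permitted; onsets are limited to one consonant).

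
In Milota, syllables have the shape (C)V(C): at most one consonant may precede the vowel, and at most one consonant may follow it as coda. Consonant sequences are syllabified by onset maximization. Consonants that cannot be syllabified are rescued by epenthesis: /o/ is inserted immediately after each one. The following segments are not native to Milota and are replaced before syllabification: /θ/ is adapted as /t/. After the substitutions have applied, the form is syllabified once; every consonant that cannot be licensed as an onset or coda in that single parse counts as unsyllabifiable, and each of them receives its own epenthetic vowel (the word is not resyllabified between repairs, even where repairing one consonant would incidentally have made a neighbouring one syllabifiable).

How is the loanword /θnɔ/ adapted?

Substitution: /θ/ → /t/, giving /tnɔ/.
Syllabifying with onset maximization leaves /t/ stranded (at most one coda consonant is licensed; onsets are limited to one consonant).
Epenthesis after each stranded consonant: /t/ → /to/.

tonɔ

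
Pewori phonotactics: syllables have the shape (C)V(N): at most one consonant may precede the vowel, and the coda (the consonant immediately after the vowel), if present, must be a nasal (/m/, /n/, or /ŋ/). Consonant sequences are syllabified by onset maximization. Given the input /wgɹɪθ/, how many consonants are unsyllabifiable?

3

Syllabifying with onset maximization leaves /w/, /g/, /θ/ stranded (only a nasal (/m/, /n/, or /ŋ/) is licensed in coda position; onsets are limited to one consonant).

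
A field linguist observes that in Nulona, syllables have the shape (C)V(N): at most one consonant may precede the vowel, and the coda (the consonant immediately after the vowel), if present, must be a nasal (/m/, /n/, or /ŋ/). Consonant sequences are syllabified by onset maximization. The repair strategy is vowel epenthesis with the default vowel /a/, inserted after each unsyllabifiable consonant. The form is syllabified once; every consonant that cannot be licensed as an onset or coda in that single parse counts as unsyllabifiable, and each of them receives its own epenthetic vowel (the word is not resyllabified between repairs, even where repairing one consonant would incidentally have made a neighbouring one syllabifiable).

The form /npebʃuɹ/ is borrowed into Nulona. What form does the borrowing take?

Syllabifying with onset maximization leaves /n/, /b/, /ɹ/ stranded (only a nasal (/m/, /n/, or /ŋ/) is licensed in coda position; onsets are limited to one consonant).
Epenthesis after each stranded consonant: /n/ → /na/, /b/ → /ba/, /ɹ/ → /ɹa/.

napebaʃuɹa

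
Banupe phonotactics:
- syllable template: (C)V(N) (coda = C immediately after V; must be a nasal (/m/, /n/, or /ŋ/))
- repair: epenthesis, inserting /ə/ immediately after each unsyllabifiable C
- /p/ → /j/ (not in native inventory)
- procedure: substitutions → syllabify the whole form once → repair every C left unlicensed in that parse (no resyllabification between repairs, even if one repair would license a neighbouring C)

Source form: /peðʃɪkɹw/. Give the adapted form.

Substitution: /p/ → /j/, giving /jeðʃɪkɹw/.
Under (C)V(N), the unsyllabifiable consonants are /ð/, /k/, /ɹ/, /w/ (only a nasal (/m/, /n/, or /ŋ/) is licensed in coda position; onsets are limited to one consonant).
Epenthesis after each stranded consonant: /ð/ → /ðə/, /k/ → /kə/, /ɹ/ → /ɹə/, /w/ → /wə/.

jeðəʃɪkəɹəwə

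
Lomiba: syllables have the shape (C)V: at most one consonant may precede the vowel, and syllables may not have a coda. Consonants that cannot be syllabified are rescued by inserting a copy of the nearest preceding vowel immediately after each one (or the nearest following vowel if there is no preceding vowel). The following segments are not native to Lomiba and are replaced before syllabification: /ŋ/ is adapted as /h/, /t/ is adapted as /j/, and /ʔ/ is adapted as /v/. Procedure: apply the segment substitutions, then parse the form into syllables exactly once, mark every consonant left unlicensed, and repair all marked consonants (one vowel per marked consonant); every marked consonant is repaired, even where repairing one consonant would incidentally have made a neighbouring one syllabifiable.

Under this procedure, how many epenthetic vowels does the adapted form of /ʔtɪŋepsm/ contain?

After substitution the input is /vjɪhepsm/.
The unsyllabifiable consonants are /v/, /p/, /s/, /m/; each receives one epenthetic vowel.

4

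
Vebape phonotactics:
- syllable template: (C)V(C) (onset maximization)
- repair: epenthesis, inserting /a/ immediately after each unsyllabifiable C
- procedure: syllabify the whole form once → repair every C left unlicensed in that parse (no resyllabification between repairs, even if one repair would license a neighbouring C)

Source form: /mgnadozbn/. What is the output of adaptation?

maganadozbana

Syllabifying with onset maximization leaves /m/, /g/, /b/, /n/ stranded (at most one coda consonant is licensed; onsets are limited to one consonant).
Each unlicensed consonant becomes the onset of a new syllable: /m/ → /ma/, /g/ → /ga/, /b/ → /ba/, /n/ → /na/.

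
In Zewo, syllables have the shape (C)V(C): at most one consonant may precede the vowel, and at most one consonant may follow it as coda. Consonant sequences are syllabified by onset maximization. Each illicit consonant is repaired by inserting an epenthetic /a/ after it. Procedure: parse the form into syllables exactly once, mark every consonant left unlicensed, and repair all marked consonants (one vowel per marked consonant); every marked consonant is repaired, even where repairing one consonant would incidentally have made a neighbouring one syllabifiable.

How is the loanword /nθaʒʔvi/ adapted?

naθaʒʔavi

Syllabifying with onset maximization leaves /n/, /ʔ/ stranded (at most one coda consonant is licensed; onsets are limited to one consonant).
Inserting the epenthetic vowel yields /n/ → /na/, /ʔ/ → /ʔa/.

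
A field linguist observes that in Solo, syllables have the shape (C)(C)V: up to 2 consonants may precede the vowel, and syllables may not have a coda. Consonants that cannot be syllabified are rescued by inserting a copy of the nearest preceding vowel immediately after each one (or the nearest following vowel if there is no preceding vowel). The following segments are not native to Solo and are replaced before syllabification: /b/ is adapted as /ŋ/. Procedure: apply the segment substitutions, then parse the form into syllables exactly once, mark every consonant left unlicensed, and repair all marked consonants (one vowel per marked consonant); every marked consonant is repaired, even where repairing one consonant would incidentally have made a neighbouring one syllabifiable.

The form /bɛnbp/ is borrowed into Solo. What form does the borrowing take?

ŋɛnɛŋɛpɛ

Substitution: /b/ → /ŋ/, giving /ŋɛnŋp/.
Syllabifying with onset maximization leaves /n/, /ŋ/, /p/ stranded (no codas are permitted; onsets may contain at most 2 consonants).
Epenthesis after each stranded consonant: /n/ → /nɛ/, /ŋ/ → /ŋɛ/, /p/ → /pɛ/.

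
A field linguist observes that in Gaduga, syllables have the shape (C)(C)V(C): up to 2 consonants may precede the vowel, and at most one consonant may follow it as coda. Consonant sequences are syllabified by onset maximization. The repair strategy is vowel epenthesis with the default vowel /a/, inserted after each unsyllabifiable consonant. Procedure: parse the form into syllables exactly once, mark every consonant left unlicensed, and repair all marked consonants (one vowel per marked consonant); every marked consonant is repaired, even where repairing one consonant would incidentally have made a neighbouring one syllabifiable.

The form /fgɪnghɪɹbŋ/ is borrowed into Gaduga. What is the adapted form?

fgɪnghɪɹbaŋa

Under (C)(C)V(C), the unsyllabifiable consonants are /b/, /ŋ/ (at most one coda consonant is licensed; onsets may contain at most 2 consonants).
Epenthesis after each stranded consonant: /b/ → /ba/, /ŋ/ → /ŋa/.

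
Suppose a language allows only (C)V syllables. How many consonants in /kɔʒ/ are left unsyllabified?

1

Syllabifying with onset maximization leaves /ʒ/ stranded (no codas are permitted; onsets are limited to one consonant).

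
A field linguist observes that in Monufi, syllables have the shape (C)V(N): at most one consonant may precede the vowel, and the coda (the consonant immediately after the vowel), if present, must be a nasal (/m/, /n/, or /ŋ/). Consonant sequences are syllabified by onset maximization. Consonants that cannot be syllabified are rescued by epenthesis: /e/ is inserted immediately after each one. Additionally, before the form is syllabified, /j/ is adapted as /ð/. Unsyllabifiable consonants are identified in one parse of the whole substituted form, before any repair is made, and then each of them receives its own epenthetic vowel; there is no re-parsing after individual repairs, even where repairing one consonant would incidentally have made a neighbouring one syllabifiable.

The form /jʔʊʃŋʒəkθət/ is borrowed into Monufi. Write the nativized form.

Substitution: /j/ → /ð/, giving /ðʔʊʃŋʒəkθət/.
The consonants /ð/, /ʃ/, /ŋ/, /k/, /t/ cannot be parsed into a legal (C)V(N) syllable (only a nasal (/m/, /n/, or /ŋ/) is licensed in coda position; onsets are limited to one consonant).
Each unlicensed consonant becomes the onset of a new syllable: /ð/ → /ðe/, /ʃ/ → /ʃe/, /ŋ/ → /ŋe/, /k/ → /ke/, /t/ → /te/.

ðeʔʊʃeŋeʒəkeθəte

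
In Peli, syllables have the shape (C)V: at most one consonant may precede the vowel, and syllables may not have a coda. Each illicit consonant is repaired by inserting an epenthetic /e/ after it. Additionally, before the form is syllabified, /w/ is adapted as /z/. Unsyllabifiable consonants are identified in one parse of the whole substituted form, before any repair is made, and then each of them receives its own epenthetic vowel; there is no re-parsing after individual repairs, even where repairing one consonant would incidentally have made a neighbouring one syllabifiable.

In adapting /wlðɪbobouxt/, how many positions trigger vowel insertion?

After substitution the input is /zlðɪbobouxt/.
The unsyllabifiable consonants are /z/, /l/, /x/, /t/; each receives one epenthetic vowel.

4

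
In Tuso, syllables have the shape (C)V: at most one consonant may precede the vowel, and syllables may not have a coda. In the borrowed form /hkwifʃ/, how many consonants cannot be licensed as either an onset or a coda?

4

Under (C)V, the unsyllabifiable consonants are /h/, /k/, /f/, /ʃ/ (no codas are permitted; onsets are limited to one consonant).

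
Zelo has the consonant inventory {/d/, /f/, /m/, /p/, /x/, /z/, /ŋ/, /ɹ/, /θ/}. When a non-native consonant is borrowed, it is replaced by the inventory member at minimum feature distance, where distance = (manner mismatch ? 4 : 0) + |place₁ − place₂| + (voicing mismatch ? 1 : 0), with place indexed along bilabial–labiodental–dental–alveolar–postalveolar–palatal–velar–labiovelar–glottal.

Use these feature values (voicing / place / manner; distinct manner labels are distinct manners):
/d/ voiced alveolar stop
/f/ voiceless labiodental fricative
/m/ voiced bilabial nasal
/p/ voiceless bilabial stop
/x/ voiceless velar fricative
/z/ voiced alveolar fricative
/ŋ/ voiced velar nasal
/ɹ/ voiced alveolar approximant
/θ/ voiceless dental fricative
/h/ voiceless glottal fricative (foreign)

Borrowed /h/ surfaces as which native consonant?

x

/x/ is closest: same manner (fricative), place distance 2 (glottal→velar), same voicing; total 2. Next closest is /z/ at distance 6.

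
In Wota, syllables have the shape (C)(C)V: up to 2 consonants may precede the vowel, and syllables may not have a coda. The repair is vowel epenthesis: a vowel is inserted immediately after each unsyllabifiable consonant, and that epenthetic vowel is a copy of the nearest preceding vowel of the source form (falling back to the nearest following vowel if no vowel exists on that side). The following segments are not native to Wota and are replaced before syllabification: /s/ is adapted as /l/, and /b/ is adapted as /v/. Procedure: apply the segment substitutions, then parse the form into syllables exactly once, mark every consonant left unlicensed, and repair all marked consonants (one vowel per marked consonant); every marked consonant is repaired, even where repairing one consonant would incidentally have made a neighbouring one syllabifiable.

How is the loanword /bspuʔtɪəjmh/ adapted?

Substitution: /b/ → /v/, /s/ → /l/, giving /vlpuʔtɪəjmh/.
Syllabifying with onset maximization leaves /v/, /j/, /m/, /h/ stranded (no codas are permitted; onsets may contain at most 2 consonants).
Each unlicensed consonant becomes the onset of a new syllable: /v/ → /vu/, /j/ → /jə/, /m/ → /mə/, /h/ → /hə/.

vulpuʔtɪəjəməhə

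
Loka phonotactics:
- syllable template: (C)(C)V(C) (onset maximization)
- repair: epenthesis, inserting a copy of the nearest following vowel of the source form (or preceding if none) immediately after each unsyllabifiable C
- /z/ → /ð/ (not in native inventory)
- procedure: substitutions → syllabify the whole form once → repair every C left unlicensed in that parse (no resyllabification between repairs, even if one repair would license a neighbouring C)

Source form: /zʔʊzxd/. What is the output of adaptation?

Substitution: /z/ → /ð/, giving /ðʔʊðxd/.
Syllabifying with onset maximization leaves /x/, /d/ stranded (at most one coda consonant is licensed; onsets may contain at most 2 consonants).
Epenthesis after each stranded consonant: /x/ → /xʊ/, /d/ → /dʊ/.

ðʔʊðxʊdʊ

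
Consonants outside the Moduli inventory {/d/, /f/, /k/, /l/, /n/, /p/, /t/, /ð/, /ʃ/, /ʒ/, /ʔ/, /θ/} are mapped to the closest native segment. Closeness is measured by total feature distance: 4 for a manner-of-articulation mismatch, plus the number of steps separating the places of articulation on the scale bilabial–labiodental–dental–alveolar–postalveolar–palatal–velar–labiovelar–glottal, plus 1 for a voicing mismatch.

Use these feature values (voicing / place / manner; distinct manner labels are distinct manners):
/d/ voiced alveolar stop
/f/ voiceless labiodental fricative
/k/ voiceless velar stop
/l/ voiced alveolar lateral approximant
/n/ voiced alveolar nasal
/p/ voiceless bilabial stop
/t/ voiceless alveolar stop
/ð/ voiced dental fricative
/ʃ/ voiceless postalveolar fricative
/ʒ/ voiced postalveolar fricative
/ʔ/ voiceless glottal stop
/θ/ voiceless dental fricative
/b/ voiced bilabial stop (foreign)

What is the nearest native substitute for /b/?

/p/ is closest: same manner (stop), place distance 0 (bilabial→bilabial), voicing differs (+1); total 1. Next closest is /d/ at distance 3.

p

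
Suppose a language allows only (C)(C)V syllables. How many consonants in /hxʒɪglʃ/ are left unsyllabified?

Under (C)(C)V, the unsyllabifiable consonants are /h/, /g/, /l/, /ʃ/ (no codas are permitted; onsets may contain at most 2 consonants).

4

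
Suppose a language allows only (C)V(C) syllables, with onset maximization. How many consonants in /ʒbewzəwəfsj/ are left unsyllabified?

3

Under (C)V(C), the unsyllabifiable consonants are /ʒ/, /s/, /j/ (at most one coda consonant is licensed; onsets are limited to one consonant).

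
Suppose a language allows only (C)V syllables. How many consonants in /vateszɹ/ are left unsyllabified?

Syllabifying with onset maximization leaves /s/, /z/, /ɹ/ stranded (no codas are permitted; onsets are limited to one consonant).

3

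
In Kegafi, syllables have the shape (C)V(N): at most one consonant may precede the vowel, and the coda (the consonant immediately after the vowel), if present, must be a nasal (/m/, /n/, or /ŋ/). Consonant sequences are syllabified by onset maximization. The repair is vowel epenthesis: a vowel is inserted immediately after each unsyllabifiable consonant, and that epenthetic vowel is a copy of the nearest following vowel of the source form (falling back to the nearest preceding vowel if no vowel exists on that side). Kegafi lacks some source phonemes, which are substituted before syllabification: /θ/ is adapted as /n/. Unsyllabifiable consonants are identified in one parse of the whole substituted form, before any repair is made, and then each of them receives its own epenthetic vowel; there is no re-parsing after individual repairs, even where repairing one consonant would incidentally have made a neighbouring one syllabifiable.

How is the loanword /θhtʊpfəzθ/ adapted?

Substitution: /θ/ → /n/, giving /nhtʊpfəzn/.
Under (C)V(N), the unsyllabifiable consonants are /n/, /h/, /p/, /z/, /n/ (only a nasal (/m/, /n/, or /ŋ/) is licensed in coda position; onsets are limited to one consonant).
Epenthesis after each stranded consonant: /n/ → /nʊ/, /h/ → /hʊ/, /p/ → /pə/, /z/ → /zə/, /n/ → /nə/.

nʊhʊtʊpəfəzənə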